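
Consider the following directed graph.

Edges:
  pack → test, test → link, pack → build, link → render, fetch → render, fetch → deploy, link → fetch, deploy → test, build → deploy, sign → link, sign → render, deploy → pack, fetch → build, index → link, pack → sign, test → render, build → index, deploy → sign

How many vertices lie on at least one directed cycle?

A vertex is on a directed cycle iff it belongs to a strongly connected component of size ≥ 2 (or has a self-loop).
The vertices on cycles are {link, pack, sign, test, build, fetch, index, deploy} — 8 in total.

8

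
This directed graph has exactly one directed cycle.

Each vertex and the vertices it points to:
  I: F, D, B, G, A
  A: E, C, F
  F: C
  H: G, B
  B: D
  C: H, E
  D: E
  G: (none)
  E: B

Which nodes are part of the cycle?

B, D, E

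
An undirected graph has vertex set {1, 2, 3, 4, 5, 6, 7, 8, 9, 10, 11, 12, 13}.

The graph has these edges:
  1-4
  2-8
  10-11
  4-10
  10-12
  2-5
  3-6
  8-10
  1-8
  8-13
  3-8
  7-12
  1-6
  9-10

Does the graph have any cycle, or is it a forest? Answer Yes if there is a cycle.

DFS, tracking each vertex's parent; an edge to a visited non-parent vertex closes a cycle.
Start from 10:
visit 10 (parent –)
  visit 11 (parent 10)
    11–10: parent, skip
  visit 8 (parent 10)
    visit 13 (parent 8)
      13–8: parent, skip
    visit 1 (parent 8)
      visit 4 (parent 1)
        4–10: 10 visited and ≠ parent → cycle
Cycle: 10 – 8 – 1 – 4 – 10.

Yes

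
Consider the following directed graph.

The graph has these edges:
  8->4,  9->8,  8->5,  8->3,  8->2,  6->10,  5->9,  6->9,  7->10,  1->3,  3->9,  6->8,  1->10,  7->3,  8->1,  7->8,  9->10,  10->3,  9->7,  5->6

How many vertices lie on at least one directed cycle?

8

A vertex is on a directed cycle iff it belongs to a strongly connected component of size ≥ 2 (or has a self-loop).
The vertices on cycles are {1, 3, 5, 6, 7, 8, 9, 10} — 8 in total.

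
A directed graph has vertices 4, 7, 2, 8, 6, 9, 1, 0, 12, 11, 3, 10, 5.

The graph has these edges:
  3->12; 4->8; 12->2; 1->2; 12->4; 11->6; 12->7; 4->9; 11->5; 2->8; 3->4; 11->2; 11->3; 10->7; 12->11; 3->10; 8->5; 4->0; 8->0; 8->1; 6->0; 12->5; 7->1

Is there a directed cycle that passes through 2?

Yes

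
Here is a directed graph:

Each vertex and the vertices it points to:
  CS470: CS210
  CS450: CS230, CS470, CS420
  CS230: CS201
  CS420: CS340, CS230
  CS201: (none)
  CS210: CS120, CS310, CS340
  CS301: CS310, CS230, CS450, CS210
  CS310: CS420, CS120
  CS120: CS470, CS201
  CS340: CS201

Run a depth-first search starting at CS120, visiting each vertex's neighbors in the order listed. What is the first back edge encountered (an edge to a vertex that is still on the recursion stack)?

CS210->CS120

DFS from CS120 (visiting each vertex's neighbors in the order listed); mark gray on enter, black on exit:
CS120 gray
  CS470 gray
    CS210 gray
      CS210→CS120: CS120 is gray → back edge
First back edge: CS210 → CS120.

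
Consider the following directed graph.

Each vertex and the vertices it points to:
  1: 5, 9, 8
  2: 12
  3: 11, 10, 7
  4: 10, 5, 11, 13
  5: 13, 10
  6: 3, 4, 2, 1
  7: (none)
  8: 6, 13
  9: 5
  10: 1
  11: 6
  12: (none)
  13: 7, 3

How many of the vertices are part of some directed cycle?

A vertex is on a directed cycle iff it belongs to a strongly connected component of size ≥ 2 (or has a self-loop).
The vertices on cycles are {1, 3, 4, 5, 6, 8, 9, 10, 11, 13} — 10 in total.

10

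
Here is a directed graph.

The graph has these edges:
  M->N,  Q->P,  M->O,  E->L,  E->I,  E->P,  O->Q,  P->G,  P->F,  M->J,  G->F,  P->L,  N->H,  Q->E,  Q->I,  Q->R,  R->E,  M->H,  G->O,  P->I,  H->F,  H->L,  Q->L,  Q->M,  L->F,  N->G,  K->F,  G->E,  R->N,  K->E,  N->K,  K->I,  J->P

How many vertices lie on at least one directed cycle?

10

A vertex is on a directed cycle iff it belongs to a strongly connected component of size ≥ 2 (or has a self-loop).
The vertices on cycles are {E, G, J, K, M, N, O, P, Q, R} — 10 in total.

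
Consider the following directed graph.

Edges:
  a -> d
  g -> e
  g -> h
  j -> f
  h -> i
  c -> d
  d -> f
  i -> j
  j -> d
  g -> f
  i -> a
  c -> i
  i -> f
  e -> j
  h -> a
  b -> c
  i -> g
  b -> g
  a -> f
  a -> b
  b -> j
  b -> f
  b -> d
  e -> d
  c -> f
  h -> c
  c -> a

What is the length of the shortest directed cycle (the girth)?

For each vertex v, BFS finds the shortest path from v back to v.
The shortest such closed walk is g → h → i → g, length 3.

3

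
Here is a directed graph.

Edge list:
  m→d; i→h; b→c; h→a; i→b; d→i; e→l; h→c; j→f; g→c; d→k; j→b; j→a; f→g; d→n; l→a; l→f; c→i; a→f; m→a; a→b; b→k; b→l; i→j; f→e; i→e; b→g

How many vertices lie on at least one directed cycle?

10

A vertex is on a directed cycle iff it belongs to a strongly connected component of size ≥ 2 (or has a self-loop).
The vertices on cycles are {a, b, c, e, f, g, h, i, j, l} — 10 in total.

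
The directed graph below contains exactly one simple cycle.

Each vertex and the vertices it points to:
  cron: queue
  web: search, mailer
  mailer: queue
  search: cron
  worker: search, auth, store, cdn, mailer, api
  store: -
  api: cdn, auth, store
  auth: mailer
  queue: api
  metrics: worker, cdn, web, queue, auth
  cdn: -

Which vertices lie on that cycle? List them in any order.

api, auth, queue, mailer

DFS with gray/black marking from api:
api gray
  cdn gray
  cdn black
  auth gray
    mailer gray
      queue gray
        queue→api: api is gray → back edge
Back edge closes the cycle api → auth → mailer → queue → api; its vertices are {api, auth, queue, mailer}.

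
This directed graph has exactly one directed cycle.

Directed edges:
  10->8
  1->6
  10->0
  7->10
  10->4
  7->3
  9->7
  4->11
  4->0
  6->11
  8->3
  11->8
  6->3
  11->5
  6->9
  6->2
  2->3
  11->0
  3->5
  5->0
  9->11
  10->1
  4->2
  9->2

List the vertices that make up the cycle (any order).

DFS with gray/black marking from 10:
10 gray
  0 gray
  0 black
  4 gray
    2 gray
      3 gray
        5 gray
          5→0: 0 black — skip
        5 black
      3 black
    2 black
    4→0: 0 black — skip
    11 gray
      11→0: 0 black — skip
      11→5: 5 black — skip
      8 gray
        8→3: 3 black — skip
      8 black
    11 black
  4 black
  10→8: 8 black — skip
  1 gray
    6 gray
      6→2: 2 black — skip
      9 gray
        7 gray
          7→3: 3 black — skip
          7→10: 10 is gray → back edge
Back edge closes the cycle 10 → 1 → 6 → 9 → 7 → 10; its vertices are {1, 6, 7, 9, 10}.

1, 6, 7, 9, 10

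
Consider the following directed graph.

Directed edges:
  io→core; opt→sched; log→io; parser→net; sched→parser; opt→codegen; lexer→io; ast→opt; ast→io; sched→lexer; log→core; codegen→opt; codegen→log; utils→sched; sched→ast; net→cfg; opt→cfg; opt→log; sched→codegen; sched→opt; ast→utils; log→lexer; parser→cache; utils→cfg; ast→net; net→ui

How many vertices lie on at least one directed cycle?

5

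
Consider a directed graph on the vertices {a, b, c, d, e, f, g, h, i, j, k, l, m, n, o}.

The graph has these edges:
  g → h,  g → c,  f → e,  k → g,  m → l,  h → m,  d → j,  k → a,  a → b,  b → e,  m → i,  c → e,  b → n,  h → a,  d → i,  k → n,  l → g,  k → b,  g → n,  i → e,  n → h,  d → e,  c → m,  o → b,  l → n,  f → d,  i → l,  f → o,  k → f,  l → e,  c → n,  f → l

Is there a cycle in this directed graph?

Yes

DFS with white/gray/black marking, starting from k:
k gray
  b gray
    n gray
      h gray
        m gray
          l gray
            e gray
            e black
            l→n: n is gray → back edge
Back edge found, so a cycle exists: n → h → m → l → n.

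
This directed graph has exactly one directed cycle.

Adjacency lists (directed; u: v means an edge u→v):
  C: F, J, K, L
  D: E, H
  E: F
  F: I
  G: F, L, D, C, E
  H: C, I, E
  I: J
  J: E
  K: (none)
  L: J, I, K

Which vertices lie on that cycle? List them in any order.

E, F, I, J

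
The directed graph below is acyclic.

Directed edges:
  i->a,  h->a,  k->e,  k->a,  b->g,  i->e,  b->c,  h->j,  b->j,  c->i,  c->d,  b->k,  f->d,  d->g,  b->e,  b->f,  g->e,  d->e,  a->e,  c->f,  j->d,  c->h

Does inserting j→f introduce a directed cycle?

No

Adding j→f creates a cycle iff f can already reach j.
Explore from f: no path reaches j. The graph stays acyclic.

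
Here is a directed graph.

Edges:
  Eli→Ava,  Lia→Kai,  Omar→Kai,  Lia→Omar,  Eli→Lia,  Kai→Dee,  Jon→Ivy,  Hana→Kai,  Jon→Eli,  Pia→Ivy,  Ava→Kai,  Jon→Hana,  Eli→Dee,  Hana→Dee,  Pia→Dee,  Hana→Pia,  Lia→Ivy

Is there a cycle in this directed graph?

No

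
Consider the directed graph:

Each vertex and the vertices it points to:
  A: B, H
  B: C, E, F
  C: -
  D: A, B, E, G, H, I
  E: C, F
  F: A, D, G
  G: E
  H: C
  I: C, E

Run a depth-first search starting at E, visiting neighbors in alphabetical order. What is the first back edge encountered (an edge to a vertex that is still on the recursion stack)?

B→E

DFS from E (visiting neighbors in alphabetical order); mark gray on enter, black on exit:
E gray
  C gray
  C black
  F gray
    A gray
      B gray
        B→C: C black — skip
        B→E: E is gray → back edge
First back edge: B → E.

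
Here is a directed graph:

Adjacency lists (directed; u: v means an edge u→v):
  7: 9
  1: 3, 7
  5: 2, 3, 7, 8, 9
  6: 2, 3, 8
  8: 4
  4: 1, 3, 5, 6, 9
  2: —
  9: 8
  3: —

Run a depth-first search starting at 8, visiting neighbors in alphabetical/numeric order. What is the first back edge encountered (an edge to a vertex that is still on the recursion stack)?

9→8

DFS from 8 (visiting neighbors in alphabetical/numeric order); mark gray on enter, black on exit:
8 gray
  4 gray
    1 gray
      3 gray
      3 black
      7 gray
        9 gray
          9→8: 8 is gray → back edge
First back edge: 9 → 8.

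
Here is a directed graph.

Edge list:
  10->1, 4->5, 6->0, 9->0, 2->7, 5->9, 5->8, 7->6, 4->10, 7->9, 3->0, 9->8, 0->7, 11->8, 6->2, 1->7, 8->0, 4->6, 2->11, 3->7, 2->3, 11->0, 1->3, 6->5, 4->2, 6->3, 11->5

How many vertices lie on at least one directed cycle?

A vertex is on a directed cycle iff it belongs to a strongly connected component of size ≥ 2 (or has a self-loop).
The vertices on cycles are {0, 2, 3, 5, 6, 7, 8, 9, 11} — 9 in total.

9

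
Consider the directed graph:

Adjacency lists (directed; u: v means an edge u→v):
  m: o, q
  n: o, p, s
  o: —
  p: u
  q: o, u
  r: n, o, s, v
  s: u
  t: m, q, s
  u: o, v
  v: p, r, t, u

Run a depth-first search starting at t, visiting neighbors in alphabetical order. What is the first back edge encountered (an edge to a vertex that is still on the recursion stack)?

DFS from t (visiting neighbors in alphabetical order); mark gray on enter, black on exit:
t gray
  m gray
    o gray
    o black
    q gray
      q→o: o black — skip
      u gray
        u→o: o black — skip
        v gray
          p gray
            p→u: u is gray → back edge
First back edge: p → u.

p->u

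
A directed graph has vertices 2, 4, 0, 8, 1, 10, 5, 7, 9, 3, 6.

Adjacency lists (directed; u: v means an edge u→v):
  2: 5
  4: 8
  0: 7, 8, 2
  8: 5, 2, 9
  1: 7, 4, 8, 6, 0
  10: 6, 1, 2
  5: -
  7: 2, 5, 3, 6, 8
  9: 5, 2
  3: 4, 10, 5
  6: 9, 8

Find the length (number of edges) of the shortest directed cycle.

4

For each vertex v, BFS finds the shortest path from v back to v.
The shortest such closed walk is 1 → 7 → 3 → 10 → 1, length 4.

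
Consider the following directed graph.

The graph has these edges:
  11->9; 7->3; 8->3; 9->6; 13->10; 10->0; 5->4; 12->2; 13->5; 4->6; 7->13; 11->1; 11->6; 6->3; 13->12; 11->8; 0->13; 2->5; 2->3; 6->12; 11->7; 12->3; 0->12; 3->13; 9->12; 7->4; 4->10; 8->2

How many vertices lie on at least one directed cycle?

A vertex is on a directed cycle iff it belongs to a strongly connected component of size ≥ 2 (or has a self-loop).
The vertices on cycles are {0, 2, 3, 4, 5, 6, 10, 12, 13} — 9 in total.

9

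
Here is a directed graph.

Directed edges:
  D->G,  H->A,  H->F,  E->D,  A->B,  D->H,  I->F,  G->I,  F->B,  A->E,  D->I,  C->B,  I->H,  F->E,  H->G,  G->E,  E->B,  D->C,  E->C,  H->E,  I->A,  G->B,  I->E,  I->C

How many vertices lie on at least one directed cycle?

7

A vertex is on a directed cycle iff it belongs to a strongly connected component of size ≥ 2 (or has a self-loop).
The vertices on cycles are {A, D, E, F, G, H, I} — 7 in total.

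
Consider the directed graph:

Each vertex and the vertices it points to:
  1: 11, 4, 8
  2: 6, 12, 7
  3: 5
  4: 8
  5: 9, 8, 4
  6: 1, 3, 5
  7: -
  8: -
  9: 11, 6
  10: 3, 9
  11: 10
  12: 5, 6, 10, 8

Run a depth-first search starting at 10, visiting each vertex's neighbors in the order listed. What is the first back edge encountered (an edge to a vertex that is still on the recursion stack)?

11→10

DFS from 10 (visiting each vertex's neighbors in the order listed); mark gray on enter, black on exit:
10 gray
  3 gray
    5 gray
      9 gray
        11 gray
          11→10: 10 is gray → back edge
First back edge: 11 → 10.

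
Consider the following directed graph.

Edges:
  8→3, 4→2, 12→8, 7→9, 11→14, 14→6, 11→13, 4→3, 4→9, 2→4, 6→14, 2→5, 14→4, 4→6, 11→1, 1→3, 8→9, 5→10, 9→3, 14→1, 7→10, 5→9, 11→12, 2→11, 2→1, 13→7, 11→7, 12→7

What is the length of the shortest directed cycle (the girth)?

For each vertex v, BFS finds the shortest path from v back to v.
The shortest such closed walk is 2 → 4 → 2, length 2.

2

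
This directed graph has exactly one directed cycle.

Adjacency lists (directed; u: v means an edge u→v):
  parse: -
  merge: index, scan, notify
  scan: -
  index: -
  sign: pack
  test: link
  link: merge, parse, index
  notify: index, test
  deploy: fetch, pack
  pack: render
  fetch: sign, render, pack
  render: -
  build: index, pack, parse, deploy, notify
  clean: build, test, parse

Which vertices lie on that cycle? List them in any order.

link, test, merge, notify

DFS with gray/black marking from test:
test gray
  link gray
    merge gray
      index gray
      index black
      scan gray
      scan black
      notify gray
        notify→index: index black — skip
        notify→test: test is gray → back edge
Back edge closes the cycle test → link → merge → notify → test; its vertices are {link, test, merge, notify}.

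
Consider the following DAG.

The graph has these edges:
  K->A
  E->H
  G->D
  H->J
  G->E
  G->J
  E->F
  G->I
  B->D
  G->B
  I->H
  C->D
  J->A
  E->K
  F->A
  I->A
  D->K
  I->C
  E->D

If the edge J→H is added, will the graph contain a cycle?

Yes

Adding J→H creates a cycle iff H can already reach J.
Path from H: H → J.
So H → … → J → H is a cycle.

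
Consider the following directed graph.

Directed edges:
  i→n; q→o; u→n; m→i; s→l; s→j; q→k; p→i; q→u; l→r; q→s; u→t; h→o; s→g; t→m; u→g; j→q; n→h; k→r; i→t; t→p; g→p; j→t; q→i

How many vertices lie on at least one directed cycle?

7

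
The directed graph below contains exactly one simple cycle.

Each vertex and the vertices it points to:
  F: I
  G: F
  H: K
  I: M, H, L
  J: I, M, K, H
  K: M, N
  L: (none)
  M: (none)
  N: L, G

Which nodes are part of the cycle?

DFS with gray/black marking from K:
K gray
  M gray
  M black
  N gray
    L gray
    L black
    G gray
      F gray
        I gray
          I→M: M black — skip
          H gray
            H→K: K is gray → back edge
Back edge closes the cycle K → N → G → F → I → H → K; its vertices are {F, G, H, I, K, N}.

F, G, H, I, K, N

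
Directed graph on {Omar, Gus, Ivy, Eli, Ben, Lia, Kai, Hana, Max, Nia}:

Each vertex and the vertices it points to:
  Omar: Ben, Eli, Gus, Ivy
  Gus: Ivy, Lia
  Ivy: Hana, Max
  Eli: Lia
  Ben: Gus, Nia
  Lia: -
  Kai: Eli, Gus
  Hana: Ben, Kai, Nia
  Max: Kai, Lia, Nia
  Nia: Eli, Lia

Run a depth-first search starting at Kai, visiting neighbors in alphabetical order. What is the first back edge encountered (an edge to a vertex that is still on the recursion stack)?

Ben→Gus

DFS from Kai (visiting neighbors in alphabetical order); mark gray on enter, black on exit:
Kai gray
  Eli gray
    Lia gray
    Lia black
  Eli black
  Gus gray
    Ivy gray
      Hana gray
        Ben gray
          Ben→Gus: Gus is gray → back edge
First back edge: Ben → Gus.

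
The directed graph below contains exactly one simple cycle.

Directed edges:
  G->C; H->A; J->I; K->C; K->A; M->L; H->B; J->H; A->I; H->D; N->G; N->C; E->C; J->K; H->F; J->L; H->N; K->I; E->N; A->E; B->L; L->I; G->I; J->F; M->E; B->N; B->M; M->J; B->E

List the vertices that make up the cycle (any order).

B, H, J, M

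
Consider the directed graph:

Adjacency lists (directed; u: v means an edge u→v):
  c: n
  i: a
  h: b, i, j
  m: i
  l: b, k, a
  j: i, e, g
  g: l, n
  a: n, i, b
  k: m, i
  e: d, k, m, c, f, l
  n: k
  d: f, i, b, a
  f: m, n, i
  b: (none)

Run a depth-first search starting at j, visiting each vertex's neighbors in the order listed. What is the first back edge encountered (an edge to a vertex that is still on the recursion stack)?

m→i

DFS from j (visiting each vertex's neighbors in the order listed); mark gray on enter, black on exit:
j gray
  i gray
    a gray
      n gray
        k gray
          m gray
            m→i: i is gray → back edge
First back edge: m → i.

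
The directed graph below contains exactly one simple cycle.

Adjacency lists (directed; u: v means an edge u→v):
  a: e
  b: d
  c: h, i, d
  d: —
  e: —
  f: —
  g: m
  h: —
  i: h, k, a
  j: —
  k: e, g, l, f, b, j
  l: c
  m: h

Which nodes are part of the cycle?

DFS with gray/black marking from i:
i gray
  h gray
  h black
  k gray
    e gray
    e black
    g gray
      m gray
        m→h: h black — skip
      m black
    g black
    l gray
      c gray
        c→h: h black — skip
        c→i: i is gray → back edge
Back edge closes the cycle i → k → l → c → i; its vertices are {c, i, k, l}.

c, i, k, l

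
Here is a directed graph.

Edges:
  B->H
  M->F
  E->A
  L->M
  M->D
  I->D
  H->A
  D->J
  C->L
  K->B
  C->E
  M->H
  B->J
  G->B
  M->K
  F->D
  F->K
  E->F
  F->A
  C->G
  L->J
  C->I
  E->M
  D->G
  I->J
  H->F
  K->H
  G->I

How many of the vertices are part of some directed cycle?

7

A vertex is on a directed cycle iff it belongs to a strongly connected component of size ≥ 2 (or has a self-loop).
The vertices on cycles are {B, D, F, G, H, I, K} — 7 in total.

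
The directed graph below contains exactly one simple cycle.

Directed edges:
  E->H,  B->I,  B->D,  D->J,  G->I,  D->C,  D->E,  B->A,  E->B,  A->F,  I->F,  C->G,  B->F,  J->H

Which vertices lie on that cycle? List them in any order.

B, D, E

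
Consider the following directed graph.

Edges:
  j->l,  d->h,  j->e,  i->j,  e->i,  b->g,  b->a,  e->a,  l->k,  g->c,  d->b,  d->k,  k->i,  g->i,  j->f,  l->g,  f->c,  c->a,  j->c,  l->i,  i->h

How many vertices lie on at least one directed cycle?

6

A vertex is on a directed cycle iff it belongs to a strongly connected component of size ≥ 2 (or has a self-loop).
The vertices on cycles are {e, g, i, j, k, l} — 6 in total.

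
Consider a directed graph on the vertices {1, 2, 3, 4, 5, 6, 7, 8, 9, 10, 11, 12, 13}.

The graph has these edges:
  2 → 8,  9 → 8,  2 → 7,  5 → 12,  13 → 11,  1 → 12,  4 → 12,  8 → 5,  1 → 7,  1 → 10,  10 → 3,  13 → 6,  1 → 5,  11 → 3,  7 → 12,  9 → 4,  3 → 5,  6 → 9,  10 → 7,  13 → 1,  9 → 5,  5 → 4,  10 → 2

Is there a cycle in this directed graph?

DFS with white/gray/black marking, starting from 9:
9 gray
  4 gray
    12 gray
    12 black
  4 black
  8 gray
    5 gray
      5→4: 4 black — skip
      5→12: 12 black — skip
    5 black
  8 black
  9→5: 5 black — skip
9 black
1 gray
  7 gray
    7→12: 12 black — skip
  7 black
  1→5: 5 black — skip
  10 gray
    10→7: 7 black — skip
    2 gray
      2→8: 8 black — skip
      2→7: 7 black — skip
    2 black
    3 gray
      3→5: 5 black — skip
    3 black
  10 black
  1→12: 12 black — skip
1 black
6 gray
  6→9: 9 black — skip
6 black
11 gray
  11→3: 3 black — skip
11 black
13 gray
  13→1: 1 black — skip
  13→11: 11 black — skip
  13→6: 6 black — skip
13 black
Every edge goes to a white or black vertex — no back edge, so the graph is acyclic.

No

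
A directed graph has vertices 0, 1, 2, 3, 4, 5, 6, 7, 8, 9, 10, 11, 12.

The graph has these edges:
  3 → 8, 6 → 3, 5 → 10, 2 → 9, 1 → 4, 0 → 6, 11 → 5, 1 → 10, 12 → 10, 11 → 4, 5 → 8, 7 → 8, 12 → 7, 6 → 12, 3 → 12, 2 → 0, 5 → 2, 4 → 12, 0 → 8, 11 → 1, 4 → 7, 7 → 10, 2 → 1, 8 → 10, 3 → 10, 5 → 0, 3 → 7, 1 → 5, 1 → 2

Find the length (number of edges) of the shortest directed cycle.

For each vertex v, BFS finds the shortest path from v back to v.
The shortest such closed walk is 1 → 2 → 1, length 2.

2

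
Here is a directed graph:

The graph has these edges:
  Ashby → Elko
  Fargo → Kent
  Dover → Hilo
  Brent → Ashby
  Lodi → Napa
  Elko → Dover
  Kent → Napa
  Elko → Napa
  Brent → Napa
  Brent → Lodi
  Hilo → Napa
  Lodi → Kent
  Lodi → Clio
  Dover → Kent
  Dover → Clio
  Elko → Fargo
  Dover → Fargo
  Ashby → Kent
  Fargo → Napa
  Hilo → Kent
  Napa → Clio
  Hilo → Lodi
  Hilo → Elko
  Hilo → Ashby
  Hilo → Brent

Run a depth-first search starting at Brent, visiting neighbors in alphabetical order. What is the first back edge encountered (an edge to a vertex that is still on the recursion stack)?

DFS from Brent (visiting neighbors in alphabetical order); mark gray on enter, black on exit:
Brent gray
  Ashby gray
    Elko gray
      Dover gray
        Clio gray
        Clio black
        Fargo gray
          Kent gray
            Napa gray
              Napa→Clio: Clio black — skip
            Napa black
          Kent black
          Fargo→Napa: Napa black — skip
        Fargo black
        Hilo gray
          Hilo→Ashby: Ashby is gray → back edge
First back edge: Hilo → Ashby.

Hilo->Ashby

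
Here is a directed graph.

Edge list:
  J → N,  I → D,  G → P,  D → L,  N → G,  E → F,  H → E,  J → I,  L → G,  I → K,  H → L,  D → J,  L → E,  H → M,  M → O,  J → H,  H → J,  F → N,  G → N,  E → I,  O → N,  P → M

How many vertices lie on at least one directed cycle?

A vertex is on a directed cycle iff it belongs to a strongly connected component of size ≥ 2 (or has a self-loop).
The vertices on cycles are {D, E, G, H, I, J, L, M, N, O, P} — 11 in total.

11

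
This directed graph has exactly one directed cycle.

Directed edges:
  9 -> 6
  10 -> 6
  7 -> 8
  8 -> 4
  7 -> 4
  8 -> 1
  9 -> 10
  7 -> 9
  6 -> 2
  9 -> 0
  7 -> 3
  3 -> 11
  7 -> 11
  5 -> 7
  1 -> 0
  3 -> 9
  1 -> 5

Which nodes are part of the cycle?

1, 5, 7, 8

DFS with gray/black marking from 7:
7 gray
  3 gray
    11 gray
    11 black
    9 gray
      10 gray
        6 gray
          2 gray
          2 black
        6 black
      10 black
      0 gray
      0 black
      9→6: 6 black — skip
    9 black
  3 black
  4 gray
  4 black
  7→9: 9 black — skip
  7→11: 11 black — skip
  8 gray
    1 gray
      1→0: 0 black — skip
      5 gray
        5→7: 7 is gray → back edge
Back edge closes the cycle 7 → 8 → 1 → 5 → 7; its vertices are {1, 5, 7, 8}.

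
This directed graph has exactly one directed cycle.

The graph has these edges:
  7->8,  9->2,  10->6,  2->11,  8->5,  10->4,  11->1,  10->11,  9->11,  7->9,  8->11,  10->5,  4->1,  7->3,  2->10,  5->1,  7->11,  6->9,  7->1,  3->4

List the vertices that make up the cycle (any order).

2, 6, 9, 10

DFS with gray/black marking from 9:
9 gray
  2 gray
    10 gray
      4 gray
        1 gray
        1 black
      4 black
      5 gray
        5→1: 1 black — skip
      5 black
      11 gray
        11→1: 1 black — skip
      11 black
      6 gray
        6→9: 9 is gray → back edge
Back edge closes the cycle 9 → 2 → 10 → 6 → 9; its vertices are {2, 6, 9, 10}.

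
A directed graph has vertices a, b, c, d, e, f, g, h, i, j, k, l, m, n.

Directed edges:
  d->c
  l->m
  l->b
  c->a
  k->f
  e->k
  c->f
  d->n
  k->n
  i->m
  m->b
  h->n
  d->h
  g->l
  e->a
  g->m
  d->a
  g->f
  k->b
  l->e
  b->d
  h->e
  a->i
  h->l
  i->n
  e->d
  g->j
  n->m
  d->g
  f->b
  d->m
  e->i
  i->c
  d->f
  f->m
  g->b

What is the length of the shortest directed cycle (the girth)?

3

For each vertex v, BFS finds the shortest path from v back to v.
The shortest such closed walk is d → h → e → d, length 3.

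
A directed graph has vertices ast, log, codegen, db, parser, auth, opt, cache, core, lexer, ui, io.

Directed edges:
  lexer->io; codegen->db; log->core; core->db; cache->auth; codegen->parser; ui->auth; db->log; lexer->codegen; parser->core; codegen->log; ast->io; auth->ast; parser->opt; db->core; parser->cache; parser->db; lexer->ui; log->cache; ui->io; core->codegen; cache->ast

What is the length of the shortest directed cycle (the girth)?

2

For each vertex v, BFS finds the shortest path from v back to v.
The shortest such closed walk is db → core → db, length 2.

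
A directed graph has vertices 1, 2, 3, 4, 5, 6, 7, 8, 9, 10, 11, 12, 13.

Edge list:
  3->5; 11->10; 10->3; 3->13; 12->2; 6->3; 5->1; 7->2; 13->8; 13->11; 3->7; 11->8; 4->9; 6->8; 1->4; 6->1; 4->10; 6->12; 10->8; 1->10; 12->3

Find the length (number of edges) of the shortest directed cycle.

4

For each vertex v, BFS finds the shortest path from v back to v.
The shortest such closed walk is 1 → 10 → 3 → 5 → 1, length 4.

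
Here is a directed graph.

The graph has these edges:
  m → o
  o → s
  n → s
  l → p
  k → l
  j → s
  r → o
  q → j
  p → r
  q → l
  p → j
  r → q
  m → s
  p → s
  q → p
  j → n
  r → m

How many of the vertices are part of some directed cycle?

4

A vertex is on a directed cycle iff it belongs to a strongly connected component of size ≥ 2 (or has a self-loop).
The vertices on cycles are {l, p, q, r} — 4 in total.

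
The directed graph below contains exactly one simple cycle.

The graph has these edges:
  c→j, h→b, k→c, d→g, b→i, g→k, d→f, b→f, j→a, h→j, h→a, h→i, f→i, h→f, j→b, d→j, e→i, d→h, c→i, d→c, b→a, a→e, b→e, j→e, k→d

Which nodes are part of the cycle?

d, g, k

DFS with gray/black marking from d:
d gray
  j gray
    b gray
      e gray
        i gray
        i black
      e black
      a gray
        a→e: e black — skip
      a black
      b→i: i black — skip
      f gray
        f→i: i black — skip
      f black
    b black
    j→e: e black — skip
    j→a: a black — skip
  j black
  d→f: f black — skip
  c gray
    c→i: i black — skip
    c→j: j black — skip
  c black
  g gray
    k gray
      k→d: d is gray → back edge
Back edge closes the cycle d → g → k → d; its vertices are {d, g, k}.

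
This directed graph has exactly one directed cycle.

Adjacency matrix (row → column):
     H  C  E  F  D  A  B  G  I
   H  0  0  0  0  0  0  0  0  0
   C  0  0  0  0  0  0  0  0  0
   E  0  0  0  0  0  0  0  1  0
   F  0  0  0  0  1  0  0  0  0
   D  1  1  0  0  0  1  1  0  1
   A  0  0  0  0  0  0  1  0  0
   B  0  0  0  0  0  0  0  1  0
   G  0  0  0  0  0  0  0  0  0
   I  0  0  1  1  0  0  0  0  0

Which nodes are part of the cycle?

DFS with gray/black marking from D:
D gray
  C gray
  C black
  A gray
    B gray
      G gray
      G black
    B black
  A black
  D→B: B black — skip
  I gray
    E gray
      E→G: G black — skip
    E black
    F gray
      F→D: D is gray → back edge
Back edge closes the cycle D → I → F → D; its vertices are {D, F, I}.

D, F, I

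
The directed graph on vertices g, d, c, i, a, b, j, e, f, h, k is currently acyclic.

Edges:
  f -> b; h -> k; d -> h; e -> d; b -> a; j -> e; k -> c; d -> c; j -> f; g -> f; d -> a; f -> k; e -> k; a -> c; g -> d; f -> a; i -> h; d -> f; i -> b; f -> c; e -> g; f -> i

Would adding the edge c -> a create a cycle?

Yes

Adding c→a creates a cycle iff a can already reach c.
Path from a: a → c.
So a → … → c → a is a cycle.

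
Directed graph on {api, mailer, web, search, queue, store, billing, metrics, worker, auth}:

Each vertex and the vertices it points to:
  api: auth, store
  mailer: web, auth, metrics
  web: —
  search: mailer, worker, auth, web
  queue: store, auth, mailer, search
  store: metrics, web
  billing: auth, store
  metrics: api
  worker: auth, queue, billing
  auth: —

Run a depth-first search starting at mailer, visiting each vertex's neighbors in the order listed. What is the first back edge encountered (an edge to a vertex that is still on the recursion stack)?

store→metrics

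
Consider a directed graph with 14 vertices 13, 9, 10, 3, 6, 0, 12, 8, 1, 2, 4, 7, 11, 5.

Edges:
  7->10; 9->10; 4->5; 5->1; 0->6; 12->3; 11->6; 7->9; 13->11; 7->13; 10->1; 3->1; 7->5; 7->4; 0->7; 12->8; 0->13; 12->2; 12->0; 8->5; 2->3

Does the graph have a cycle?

DFS with white/gray/black marking, starting from 10:
10 gray
  1 gray
  1 black
10 black
13 gray
  11 gray
    6 gray
    6 black
  11 black
13 black
9 gray
  9→10: 10 black — skip
9 black
3 gray
  3→1: 1 black — skip
3 black
0 gray
  0→13: 13 black — skip
  7 gray
    7→10: 10 black — skip
    4 gray
      5 gray
        5→1: 1 black — skip
      5 black
    4 black
    7→5: 5 black — skip
    7→13: 13 black — skip
    7→9: 9 black — skip
  7 black
  0→6: 6 black — skip
0 black
12 gray
  12→3: 3 black — skip
  12→0: 0 black — skip
  2 gray
    2→3: 3 black — skip
  2 black
  8 gray
    8→5: 5 black — skip
  8 black
12 black
Every edge goes to a white or black vertex — no back edge, so the graph is acyclic.

No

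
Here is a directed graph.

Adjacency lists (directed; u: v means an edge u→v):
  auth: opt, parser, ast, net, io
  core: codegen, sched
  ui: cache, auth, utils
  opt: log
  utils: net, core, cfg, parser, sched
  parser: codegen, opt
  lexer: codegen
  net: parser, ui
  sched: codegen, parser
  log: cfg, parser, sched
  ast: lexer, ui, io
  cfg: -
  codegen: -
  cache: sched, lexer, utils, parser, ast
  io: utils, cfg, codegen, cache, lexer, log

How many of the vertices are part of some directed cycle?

11

A vertex is on a directed cycle iff it belongs to a strongly connected component of size ≥ 2 (or has a self-loop).
The vertices on cycles are {io, ui, ast, log, net, opt, auth, cache, sched, utils, parser} — 11 in total.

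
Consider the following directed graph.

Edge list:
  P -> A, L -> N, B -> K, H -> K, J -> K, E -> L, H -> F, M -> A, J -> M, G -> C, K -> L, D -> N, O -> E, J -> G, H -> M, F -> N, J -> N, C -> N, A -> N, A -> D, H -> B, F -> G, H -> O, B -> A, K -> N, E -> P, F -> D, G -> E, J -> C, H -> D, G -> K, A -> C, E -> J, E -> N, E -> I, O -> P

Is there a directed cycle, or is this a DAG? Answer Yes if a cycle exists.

Yes

DFS with white/gray/black marking, starting from M:
M gray
  A gray
    D gray
      N gray
      N black
    D black
    A→N: N black — skip
    C gray
      C→N: N black — skip
    C black
  A black
M black
J gray
  G gray
    K gray
      L gray
        L→N: N black — skip
      L black
      K→N: N black — skip
    K black
    E gray
      E→J: J is gray → back edge
Back edge found, so a cycle exists: J → G → E → J.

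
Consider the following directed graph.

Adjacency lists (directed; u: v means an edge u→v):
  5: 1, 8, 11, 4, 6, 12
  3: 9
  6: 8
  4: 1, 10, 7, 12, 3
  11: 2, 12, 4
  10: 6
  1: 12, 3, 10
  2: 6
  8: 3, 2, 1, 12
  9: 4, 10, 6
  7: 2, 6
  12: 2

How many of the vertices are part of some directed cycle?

A vertex is on a directed cycle iff it belongs to a strongly connected component of size ≥ 2 (or has a self-loop).
The vertices on cycles are {1, 2, 3, 4, 6, 7, 8, 9, 10, 12} — 10 in total.

10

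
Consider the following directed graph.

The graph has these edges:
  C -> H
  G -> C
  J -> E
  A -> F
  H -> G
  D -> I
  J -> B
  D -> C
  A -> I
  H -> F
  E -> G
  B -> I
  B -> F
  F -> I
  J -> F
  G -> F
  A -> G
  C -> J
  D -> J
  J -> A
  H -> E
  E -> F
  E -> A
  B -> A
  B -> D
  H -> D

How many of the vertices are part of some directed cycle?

A vertex is on a directed cycle iff it belongs to a strongly connected component of size ≥ 2 (or has a self-loop).
The vertices on cycles are {A, B, C, D, E, G, H, J} — 8 in total.

8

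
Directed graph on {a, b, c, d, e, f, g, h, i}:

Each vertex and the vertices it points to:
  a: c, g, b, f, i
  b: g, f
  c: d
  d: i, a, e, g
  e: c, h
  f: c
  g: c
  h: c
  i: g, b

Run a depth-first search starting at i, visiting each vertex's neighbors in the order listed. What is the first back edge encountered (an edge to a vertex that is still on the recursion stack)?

d→i

DFS from i (visiting each vertex's neighbors in the order listed); mark gray on enter, black on exit:
i gray
  g gray
    c gray
      d gray
        d→i: i is gray → back edge
First back edge: d → i.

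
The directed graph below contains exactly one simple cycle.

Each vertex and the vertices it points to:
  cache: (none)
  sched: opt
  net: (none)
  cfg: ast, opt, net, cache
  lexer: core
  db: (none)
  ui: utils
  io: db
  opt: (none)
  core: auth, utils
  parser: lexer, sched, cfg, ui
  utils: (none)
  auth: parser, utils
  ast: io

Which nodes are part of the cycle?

auth, core, lexer, parser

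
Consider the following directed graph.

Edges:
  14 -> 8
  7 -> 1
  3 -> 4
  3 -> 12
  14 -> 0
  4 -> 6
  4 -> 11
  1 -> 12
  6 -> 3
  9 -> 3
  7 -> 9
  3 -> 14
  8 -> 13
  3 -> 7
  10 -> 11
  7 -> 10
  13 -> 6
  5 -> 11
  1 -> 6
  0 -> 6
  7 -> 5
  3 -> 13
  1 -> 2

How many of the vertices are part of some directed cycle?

A vertex is on a directed cycle iff it belongs to a strongly connected component of size ≥ 2 (or has a self-loop).
The vertices on cycles are {0, 1, 3, 4, 6, 7, 8, 9, 13, 14} — 10 in total.

10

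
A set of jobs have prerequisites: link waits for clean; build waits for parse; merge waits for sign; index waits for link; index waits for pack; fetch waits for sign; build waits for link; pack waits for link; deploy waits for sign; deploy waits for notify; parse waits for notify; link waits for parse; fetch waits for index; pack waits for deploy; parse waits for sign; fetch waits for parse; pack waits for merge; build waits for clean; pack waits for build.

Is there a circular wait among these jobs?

No

DFS with white/gray/black marking, starting from build:
build gray
  parse gray
    sign gray
    sign black
    notify gray
    notify black
  parse black
  clean gray
  clean black
  link gray
    link→parse: parse black — skip
    link→clean: clean black — skip
  link black
build black
pack gray
  pack→build: build black — skip
  merge gray
    merge→sign: sign black — skip
  merge black
  deploy gray
    deploy→sign: sign black — skip
    deploy→notify: notify black — skip
  deploy black
  pack→link: link black — skip
pack black
fetch gray
  index gray
    index→pack: pack black — skip
    index→link: link black — skip
  index black
  fetch→sign: sign black — skip
  fetch→parse: parse black — skip
fetch black
Every edge goes to a white or black vertex — no back edge, so the graph is acyclic.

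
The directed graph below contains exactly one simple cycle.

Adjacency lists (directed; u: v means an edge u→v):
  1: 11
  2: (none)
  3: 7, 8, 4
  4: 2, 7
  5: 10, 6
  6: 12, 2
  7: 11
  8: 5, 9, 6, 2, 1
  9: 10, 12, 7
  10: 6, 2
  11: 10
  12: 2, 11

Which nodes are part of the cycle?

DFS with gray/black marking from 12:
12 gray
  2 gray
  2 black
  11 gray
    10 gray
      6 gray
        6→12: 12 is gray → back edge
Back edge closes the cycle 12 → 11 → 10 → 6 → 12; its vertices are {6, 10, 11, 12}.

6, 10, 11, 12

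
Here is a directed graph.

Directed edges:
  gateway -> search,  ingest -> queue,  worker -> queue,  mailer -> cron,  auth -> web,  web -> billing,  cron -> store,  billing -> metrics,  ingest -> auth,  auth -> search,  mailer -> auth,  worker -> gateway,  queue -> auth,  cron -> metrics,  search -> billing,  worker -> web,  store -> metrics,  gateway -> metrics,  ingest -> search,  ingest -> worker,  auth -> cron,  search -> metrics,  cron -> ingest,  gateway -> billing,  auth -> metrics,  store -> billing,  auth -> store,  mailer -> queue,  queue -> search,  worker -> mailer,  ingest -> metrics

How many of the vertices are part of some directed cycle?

A vertex is on a directed cycle iff it belongs to a strongly connected component of size ≥ 2 (or has a self-loop).
The vertices on cycles are {auth, cron, queue, ingest, mailer, worker} — 6 in total.

6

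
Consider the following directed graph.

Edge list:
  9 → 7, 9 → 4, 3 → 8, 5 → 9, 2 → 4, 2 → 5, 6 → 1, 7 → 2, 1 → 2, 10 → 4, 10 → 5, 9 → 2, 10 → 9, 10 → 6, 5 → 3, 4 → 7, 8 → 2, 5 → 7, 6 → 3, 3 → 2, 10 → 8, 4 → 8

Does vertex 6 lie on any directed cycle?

No

6 lies on a cycle iff there is a path from 6 back to itself.
Exploring from 6, it never reaches itself; equivalently, its strongly connected component is a singleton.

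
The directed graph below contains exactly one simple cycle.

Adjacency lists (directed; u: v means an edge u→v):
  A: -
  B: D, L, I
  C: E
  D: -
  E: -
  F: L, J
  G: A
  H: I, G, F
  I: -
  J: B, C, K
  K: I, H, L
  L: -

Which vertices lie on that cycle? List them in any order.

F, H, J, K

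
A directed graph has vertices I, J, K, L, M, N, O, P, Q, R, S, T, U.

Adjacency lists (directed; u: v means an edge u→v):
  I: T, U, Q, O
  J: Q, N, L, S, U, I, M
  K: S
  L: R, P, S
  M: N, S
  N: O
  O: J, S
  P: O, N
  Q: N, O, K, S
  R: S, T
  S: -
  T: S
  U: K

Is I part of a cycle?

Yes

I is on a cycle iff I can reach itself via ≥1 edge.
I → O → J → I — yes.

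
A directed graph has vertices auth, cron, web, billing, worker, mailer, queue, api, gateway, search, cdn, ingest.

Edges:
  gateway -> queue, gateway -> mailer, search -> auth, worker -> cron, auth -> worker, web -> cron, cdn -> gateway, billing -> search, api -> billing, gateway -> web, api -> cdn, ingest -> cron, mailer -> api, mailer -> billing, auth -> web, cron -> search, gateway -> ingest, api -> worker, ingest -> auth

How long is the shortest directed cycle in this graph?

4

For each vertex v, BFS finds the shortest path from v back to v.
The shortest such closed walk is gateway → mailer → api → cdn → gateway, length 4.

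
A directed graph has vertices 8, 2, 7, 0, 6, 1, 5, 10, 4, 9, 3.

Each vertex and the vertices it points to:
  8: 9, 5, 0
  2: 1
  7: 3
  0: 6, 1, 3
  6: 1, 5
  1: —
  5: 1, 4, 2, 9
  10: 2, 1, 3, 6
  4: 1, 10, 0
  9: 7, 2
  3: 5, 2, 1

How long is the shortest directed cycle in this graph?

For each vertex v, BFS finds the shortest path from v back to v.
The shortest such closed walk is 5 → 9 → 7 → 3 → 5, length 4.

4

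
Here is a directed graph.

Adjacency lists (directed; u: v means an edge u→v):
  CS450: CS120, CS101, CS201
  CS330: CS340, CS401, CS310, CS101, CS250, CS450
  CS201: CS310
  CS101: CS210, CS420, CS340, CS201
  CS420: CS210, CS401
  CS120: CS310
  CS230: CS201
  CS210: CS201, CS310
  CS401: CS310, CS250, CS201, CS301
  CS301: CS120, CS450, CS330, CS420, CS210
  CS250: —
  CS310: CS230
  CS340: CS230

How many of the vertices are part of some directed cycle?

A vertex is on a directed cycle iff it belongs to a strongly connected component of size ≥ 2 (or has a self-loop).
The vertices on cycles are {CS101, CS201, CS230, CS301, CS310, CS330, CS401, CS420, CS450} — 9 in total.

9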